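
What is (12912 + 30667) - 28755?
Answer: 14824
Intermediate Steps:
(12912 + 30667) - 28755 = 43579 - 28755 = 14824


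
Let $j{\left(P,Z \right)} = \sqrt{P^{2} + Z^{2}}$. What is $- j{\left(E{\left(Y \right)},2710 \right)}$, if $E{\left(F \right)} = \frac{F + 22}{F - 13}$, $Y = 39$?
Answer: $- \frac{\sqrt{4964615321}}{26} \approx -2710.0$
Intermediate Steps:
$E{\left(F \right)} = \frac{22 + F}{-13 + F}$
$- j{\left(E{\left(Y \right)},2710 \right)} = - \sqrt{\left(\frac{22 + 39}{-13 + 39}\right)^{2} + 2710^{2}} = - \sqrt{\left(\frac{1}{26} \cdot 61\right)^{2} + 7344100} = - \sqrt{\left(\frac{61}{26}\right)^{2} + 7344100} = - \sqrt{\frac{3721}{676} + 7344100} = - \sqrt{\frac{4964615321}{676}} = - \frac{\sqrt{4964615321}}{26}$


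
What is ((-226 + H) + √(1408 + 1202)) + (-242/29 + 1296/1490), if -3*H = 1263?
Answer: -14139933/21605 + 3*√290 ≈ -603.39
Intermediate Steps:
H = -421 (H = -⅓*1263 = -421)
((-226 + H) + √(1408 + 1202)) + (-242/29 + 1296/1490) = ((-226 - 421) + √(1408 + 1202)) + (-242/29 + 1296/1490) = (-647 + √2610) + (-242*1/29 + 1296*(1/1490)) = (-647 + 3*√290) + (-242/29 + 648/745) = (-647 + 3*√290) - 161498/21605 = -14139933/21605 + 3*√290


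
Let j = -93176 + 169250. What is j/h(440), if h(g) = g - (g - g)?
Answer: 38037/220 ≈ 172.90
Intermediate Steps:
h(g) = g (h(g) = g - 1*0 = g + 0 = g)
j = 76074
j/h(440) = 76074/440 = 76074*(1/440) = 38037/220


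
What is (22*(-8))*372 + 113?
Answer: -65359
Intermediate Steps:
(22*(-8))*372 + 113 = -176*372 + 113 = -65472 + 113 = -65359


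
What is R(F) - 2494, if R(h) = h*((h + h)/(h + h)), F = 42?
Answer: -2452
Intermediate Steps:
R(h) = h (R(h) = h*((2*h)/((2*h))) = h*((2*h)*(1/(2*h))) = h*1 = h)
R(F) - 2494 = 42 - 2494 = -2452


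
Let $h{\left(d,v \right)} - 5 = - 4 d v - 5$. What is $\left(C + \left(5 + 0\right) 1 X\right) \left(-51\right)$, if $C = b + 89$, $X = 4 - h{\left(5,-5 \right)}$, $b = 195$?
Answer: $9996$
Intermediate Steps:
$h{\left(d,v \right)} = - 4 d v$ ($h{\left(d,v \right)} = 5 + \left(- 4 d v - 5\right) = 5 - \left(5 + 4 d v\right) = - 4 d v$)
$X = -96$ ($X = 4 - \left(-4\right) 5 \left(-5\right) = 4 - 100 = -96$)
$C = 284$ ($C = 195 + 89 = 284$)
$\left(C + \left(5 + 0\right) 1 X\right) \left(-51\right) = \left(284 + \left(5 + 0\right) 1 \left(-96\right)\right) \left(-51\right) = \left(284 + 5 \cdot 1 \left(-96\right)\right) \left(-51\right) = \left(284 + 5 \left(-96\right)\right) \left(-51\right) = \left(284 - 480\right) \left(-51\right) = \left(-196\right) \left(-51\right) = 9996$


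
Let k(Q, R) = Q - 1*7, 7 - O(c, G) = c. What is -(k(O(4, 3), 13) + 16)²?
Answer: -144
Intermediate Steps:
O(c, G) = 7 - c
k(Q, R) = -7 + Q (k(Q, R) = Q - 7 = -7 + Q)
-(k(O(4, 3), 13) + 16)² = -((-7 + (7 - 1*4)) + 16)² = -((-7 + (7 - 4)) + 16)² = -((-7 + 3) + 16)² = -(-4 + 16)² = -1*12² = -1*144 = -144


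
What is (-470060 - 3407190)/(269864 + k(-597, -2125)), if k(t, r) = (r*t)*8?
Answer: -1938625/5209432 ≈ -0.37214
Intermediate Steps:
k(t, r) = 8*r*t
(-470060 - 3407190)/(269864 + k(-597, -2125)) = (-470060 - 3407190)/(269864 + 8*(-2125)*(-597)) = -3877250/(269864 + 10149000) = -3877250/10418864 = -3877250*1/10418864 = -1938625/5209432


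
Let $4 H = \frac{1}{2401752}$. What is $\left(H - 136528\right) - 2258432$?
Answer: $- \frac{23008399879679}{9607008} \approx -2.395 \cdot 10^{6}$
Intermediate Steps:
$H = \frac{1}{9607008}$ ($H = \frac{1}{4 \cdot 2401752} = \frac{1}{4} \cdot \frac{1}{2401752} = \frac{1}{9607008} \approx 1.0409 \cdot 10^{-7}$)
$\left(H - 136528\right) - 2258432 = \left(\frac{1}{9607008} - 136528\right) - 2258432 = - \frac{1311625588223}{9607008} - 2258432 = - \frac{23008399879679}{9607008}$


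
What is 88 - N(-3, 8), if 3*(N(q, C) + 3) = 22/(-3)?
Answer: 841/9 ≈ 93.444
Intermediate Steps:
N(q, C) = -49/9 (N(q, C) = -3 + (22/(-3))/3 = -3 + (22*(-1/3))/3 = -3 + (1/3)*(-22/3) = -3 - 22/9 = -49/9)
88 - N(-3, 8) = 88 - 1*(-49/9) = 88 + 49/9 = 841/9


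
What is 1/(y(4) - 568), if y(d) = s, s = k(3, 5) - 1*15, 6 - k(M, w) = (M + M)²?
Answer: -1/613 ≈ -0.0016313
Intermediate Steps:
k(M, w) = 6 - 4*M² (k(M, w) = 6 - (M + M)² = 6 - (2*M)² = 6 - 4*M²)
s = -45 (s = (6 - 4*3²) - 1*15 = (6 - 4*9) - 15 = (6 - 36) - 15 = -30 - 15 = -45)
y(d) = -45
1/(y(4) - 568) = 1/(-45 - 568) = 1/(-613) = -1/613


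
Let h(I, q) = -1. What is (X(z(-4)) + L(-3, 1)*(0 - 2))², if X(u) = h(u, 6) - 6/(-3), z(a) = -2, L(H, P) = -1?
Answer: 9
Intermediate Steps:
X(u) = 1 (X(u) = -1 - 6/(-3) = -1 - 6*(-1)/3 = -1 - 1*(-2) = -1 + 2 = 1)
(X(z(-4)) + L(-3, 1)*(0 - 2))² = (1 - (0 - 2))² = (1 - 1*(-2))² = (1 + 2)² = 3² = 9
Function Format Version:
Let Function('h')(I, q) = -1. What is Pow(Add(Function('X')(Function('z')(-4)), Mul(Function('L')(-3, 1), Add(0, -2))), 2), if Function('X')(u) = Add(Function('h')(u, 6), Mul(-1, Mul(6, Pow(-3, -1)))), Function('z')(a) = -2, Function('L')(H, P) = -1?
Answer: 9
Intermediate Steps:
Function('X')(u) = 1 (Function('X')(u) = Add(-1, Mul(-1, Mul(6, Pow(-3, -1)))) = Add(-1, Mul(-1, Mul(6, Rational(-1, 3)))) = Add(-1, Mul(-1, -2)) = Add(-1, 2) = 1)
Pow(Add(Function('X')(Function('z')(-4)), Mul(Function('L')(-3, 1), Add(0, -2))), 2) = Pow(Add(1, Mul(-1, Add(0, -2))), 2) = Pow(Add(1, Mul(-1, -2)), 2) = Pow(Add(1, 2), 2) = Pow(3, 2) = 9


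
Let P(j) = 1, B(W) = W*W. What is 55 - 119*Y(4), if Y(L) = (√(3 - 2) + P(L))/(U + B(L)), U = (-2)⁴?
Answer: 761/16 ≈ 47.563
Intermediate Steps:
B(W) = W²
U = 16
Y(L) = 2/(16 + L²) (Y(L) = (√(3 - 2) + 1)/(16 + L²) = (√1 + 1)/(16 + L²) = (1 + 1)/(16 + L²) = 2/(16 + L²))
55 - 119*Y(4) = 55 - 238/(16 + 4²) = 55 - 238/(16 + 16) = 55 - 238/32 = 55 - 119*1/16 = 55 - 119/16 = 761/16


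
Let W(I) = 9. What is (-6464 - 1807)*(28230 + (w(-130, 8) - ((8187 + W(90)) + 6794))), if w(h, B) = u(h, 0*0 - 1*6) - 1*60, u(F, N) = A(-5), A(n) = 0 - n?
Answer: -109053135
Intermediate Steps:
A(n) = -n
u(F, N) = 5 (u(F, N) = -1*(-5) = 5)
w(h, B) = -55 (w(h, B) = 5 - 1*60 = 5 - 60 = -55)
(-6464 - 1807)*(28230 + (w(-130, 8) - ((8187 + W(90)) + 6794))) = (-6464 - 1807)*(28230 + (-55 - ((8187 + 9) + 6794))) = -8271*(28230 + (-55 - (8196 + 6794))) = -8271*(28230 + (-55 - 1*14990)) = -8271*(28230 + (-55 - 14990)) = -8271*(28230 - 15045) = -8271*13185 = -109053135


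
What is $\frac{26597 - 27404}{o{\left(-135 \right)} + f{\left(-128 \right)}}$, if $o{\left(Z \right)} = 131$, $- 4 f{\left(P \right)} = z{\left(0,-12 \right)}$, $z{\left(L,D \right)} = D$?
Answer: $- \frac{807}{134} \approx -6.0224$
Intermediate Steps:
$f{\left(P \right)} = 3$ ($f{\left(P \right)} = \left(- \frac{1}{4}\right) \left(-12\right) = 3$)
$\frac{26597 - 27404}{o{\left(-135 \right)} + f{\left(-128 \right)}} = \frac{26597 - 27404}{131 + 3} = - \frac{807}{134}$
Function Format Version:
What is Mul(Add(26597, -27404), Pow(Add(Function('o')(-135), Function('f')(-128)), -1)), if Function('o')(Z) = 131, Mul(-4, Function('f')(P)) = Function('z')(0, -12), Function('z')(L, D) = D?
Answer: Rational(-807, 134) ≈ -6.0224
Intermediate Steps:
Function('f')(P) = 3 (Function('f')(P) = Mul(Rational(-1, 4), -12) = 3)
Mul(Add(26597, -27404), Pow(Add(Function('o')(-135), Function('f')(-128)), -1)) = Mul(Add(26597, -27404), Pow(Add(131, 3), -1)) = Mul(-807, Pow(134, -1)) = Mul(-807, Rational(1, 134)) = Rational(-807, 134)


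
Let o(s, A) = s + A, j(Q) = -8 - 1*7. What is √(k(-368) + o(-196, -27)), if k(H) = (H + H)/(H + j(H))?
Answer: I*√32429759/383 ≈ 14.869*I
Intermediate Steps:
j(Q) = -15 (j(Q) = -8 - 7 = -15)
k(H) = 2*H/(-15 + H) (k(H) = (H + H)/(H - 15) = (2*H)/(-15 + H) = 2*H/(-15 + H))
o(s, A) = A + s
√(k(-368) + o(-196, -27)) = √(2*(-368)/(-15 - 368) + (-27 - 196)) = √(2*(-368)/(-383) - 223) = √(2*(-368)*(-1/383) - 223) = √(736/383 - 223) = √(-84673/383) = I*√32429759/383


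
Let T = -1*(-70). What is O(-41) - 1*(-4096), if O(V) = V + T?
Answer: 4125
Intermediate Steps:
T = 70
O(V) = 70 + V (O(V) = V + 70 = 70 + V)
O(-41) - 1*(-4096) = (70 - 41) - 1*(-4096) = 29 + 4096 = 4125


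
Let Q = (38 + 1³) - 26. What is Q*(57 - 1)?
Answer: 728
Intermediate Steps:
Q = 13 (Q = (38 + 1) - 26 = 39 - 26 = 13)
Q*(57 - 1) = 13*(57 - 1) = 13*56 = 728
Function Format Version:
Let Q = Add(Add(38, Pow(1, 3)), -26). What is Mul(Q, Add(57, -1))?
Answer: 728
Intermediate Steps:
Q = 13 (Q = Add(Add(38, 1), -26) = Add(39, -26) = 13)
Mul(Q, Add(57, -1)) = Mul(13, Add(57, -1)) = Mul(13, 56) = 728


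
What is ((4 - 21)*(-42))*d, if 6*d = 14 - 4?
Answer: 1190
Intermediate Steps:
d = 5/3 (d = (14 - 4)/6 = (1/6)*10 = 5/3 ≈ 1.6667)
((4 - 21)*(-42))*d = ((4 - 21)*(-42))*(5/3) = -17*(-42)*(5/3) = 714*(5/3) = 1190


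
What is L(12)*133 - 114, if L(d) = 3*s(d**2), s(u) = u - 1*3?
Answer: 56145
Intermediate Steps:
s(u) = -3 + u (s(u) = u - 3 = -3 + u)
L(d) = -9 + 3*d**2 (L(d) = 3*(-3 + d**2) = -9 + 3*d**2)
L(12)*133 - 114 = (-9 + 3*12**2)*133 - 114 = (-9 + 3*144)*133 - 114 = (-9 + 432)*133 - 114 = 423*133 - 114 = 56259 - 114 = 56145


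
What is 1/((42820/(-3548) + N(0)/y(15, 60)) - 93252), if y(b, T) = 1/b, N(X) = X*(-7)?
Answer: -887/82725229 ≈ -1.0722e-5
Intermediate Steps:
N(X) = -7*X
1/((42820/(-3548) + N(0)/y(15, 60)) - 93252) = 1/((42820/(-3548) + (-7*0)/(1/15)) - 93252) = 1/((42820*(-1/3548) + 0/(1/15)) - 93252) = 1/((-10705/887 + 0*15) - 93252) = 1/((-10705/887 + 0) - 93252) = 1/(-10705/887 - 93252) = 1/(-82725229/887) = -887/82725229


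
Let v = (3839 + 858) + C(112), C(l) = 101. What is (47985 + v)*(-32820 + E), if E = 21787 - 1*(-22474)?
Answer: 603890303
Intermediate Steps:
E = 44261 (E = 21787 + 22474 = 44261)
v = 4798 (v = (3839 + 858) + 101 = 4697 + 101 = 4798)
(47985 + v)*(-32820 + E) = (47985 + 4798)*(-32820 + 44261) = 52783*11441 = 603890303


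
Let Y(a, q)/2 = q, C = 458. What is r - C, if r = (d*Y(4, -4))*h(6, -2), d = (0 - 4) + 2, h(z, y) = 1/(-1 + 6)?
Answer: -2274/5 ≈ -454.80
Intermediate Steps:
Y(a, q) = 2*q
h(z, y) = 1/5
d = -2 (d = -4 + 2 = -2)
r = 16/5 (r = -4*(-4)*(1/5) = -2*(-8)*(1/5) = 16*(1/5) = 16/5 ≈ 3.2000)
r - C = 16/5 - 1*458 = 16/5 - 458 = -2274/5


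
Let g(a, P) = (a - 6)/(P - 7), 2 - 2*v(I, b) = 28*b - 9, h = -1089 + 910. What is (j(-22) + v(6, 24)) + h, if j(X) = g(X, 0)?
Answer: -1011/2 ≈ -505.50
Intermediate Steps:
h = -179
v(I, b) = 11/2 - 14*b (v(I, b) = 1 - (28*b - 9)/2 = 1 - (-9 + 28*b)/2 = 1 + (9/2 - 14*b) = 11/2 - 14*b)
g(a, P) = (-6 + a)/(-7 + P)
j(X) = 6/7 - X/7 (j(X) = (-6 + X)/(-7 + 0) = (-6 + X)/(-7) = -(-6 + X)/7 = 6/7 - X/7)
(j(-22) + v(6, 24)) + h = ((6/7 - 1/7*(-22)) + (11/2 - 14*24)) - 179 = ((6/7 + 22/7) + (11/2 - 336)) - 179 = (4 - 661/2) - 179 = -653/2 - 179 = -1011/2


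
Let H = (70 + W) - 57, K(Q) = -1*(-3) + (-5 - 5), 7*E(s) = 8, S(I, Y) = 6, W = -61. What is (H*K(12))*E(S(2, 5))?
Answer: 384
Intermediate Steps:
E(s) = 8/7 (E(s) = (1/7)*8 = 8/7)
K(Q) = -7 (K(Q) = 3 - 10 = -7)
H = -48 (H = (70 - 61) - 57 = 9 - 57 = -48)
(H*K(12))*E(S(2, 5)) = -48*(-7)*(8/7) = 336*(8/7) = 384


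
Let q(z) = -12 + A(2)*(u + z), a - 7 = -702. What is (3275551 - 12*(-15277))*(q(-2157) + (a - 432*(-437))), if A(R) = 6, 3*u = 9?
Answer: 605832332875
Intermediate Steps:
u = 3 (u = (1/3)*9 = 3)
a = -695 (a = 7 - 702 = -695)
q(z) = 6 + 6*z (q(z) = -12 + 6*(3 + z) = -12 + (18 + 6*z) = 6 + 6*z)
(3275551 - 12*(-15277))*(q(-2157) + (a - 432*(-437))) = (3275551 - 12*(-15277))*((6 + 6*(-2157)) + (-695 - 432*(-437))) = (3275551 + 183324)*((6 - 12942) + (-695 + 188784)) = 3458875*(-12936 + 188089) = 3458875*175153 = 605832332875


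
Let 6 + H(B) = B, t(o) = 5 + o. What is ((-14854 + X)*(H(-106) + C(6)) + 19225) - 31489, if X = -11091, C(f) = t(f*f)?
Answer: 1829831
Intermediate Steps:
H(B) = -6 + B
C(f) = 5 + f² (C(f) = 5 + f*f = 5 + f²)
((-14854 + X)*(H(-106) + C(6)) + 19225) - 31489 = ((-14854 - 11091)*((-6 - 106) + (5 + 6²)) + 19225) - 31489 = (-25945*(-112 + (5 + 36)) + 19225) - 31489 = (-25945*(-112 + 41) + 19225) - 31489 = (-25945*(-71) + 19225) - 31489 = (1842095 + 19225) - 31489 = 1861320 - 31489 = 1829831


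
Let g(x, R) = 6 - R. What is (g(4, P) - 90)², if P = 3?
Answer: 7569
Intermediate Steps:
(g(4, P) - 90)² = ((6 - 1*3) - 90)² = ((6 - 3) - 90)² = (3 - 90)² = (-87)² = 7569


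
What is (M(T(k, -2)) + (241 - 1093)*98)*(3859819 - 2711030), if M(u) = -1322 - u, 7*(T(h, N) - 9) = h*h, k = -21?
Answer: -97520698210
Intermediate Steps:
T(h, N) = 9 + h**2/7 (T(h, N) = 9 + (h*h)/7 = 9 + h**2/7)
(M(T(k, -2)) + (241 - 1093)*98)*(3859819 - 2711030) = ((-1322 - (9 + (1/7)*(-21)**2)) + (241 - 1093)*98)*(3859819 - 2711030) = ((-1322 - (9 + (1/7)*441)) - 852*98)*1148789 = ((-1322 - (9 + 63)) - 83496)*1148789 = ((-1322 - 1*72) - 83496)*1148789 = ((-1322 - 72) - 83496)*1148789 = (-1394 - 83496)*1148789 = -84890*1148789 = -97520698210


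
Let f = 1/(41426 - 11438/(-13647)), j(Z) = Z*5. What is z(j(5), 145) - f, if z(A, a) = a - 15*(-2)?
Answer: 98936596853/565352060 ≈ 175.00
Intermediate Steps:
j(Z) = 5*Z
z(A, a) = 30 + a (z(A, a) = a + 30 = 30 + a)
f = 13647/565352060 (f = 1/(41426 - 11438*(-1/13647)) = 1/(41426 + 11438/13647) = 1/(565352060/13647) = 13647/565352060 ≈ 2.4139e-5)
z(j(5), 145) - f = (30 + 145) - 1*13647/565352060 = 175 - 13647/565352060 = 98936596853/565352060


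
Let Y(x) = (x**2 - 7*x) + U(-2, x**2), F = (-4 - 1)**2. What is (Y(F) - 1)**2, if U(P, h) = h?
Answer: 1153476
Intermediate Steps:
F = 25 (F = (-5)**2 = 25)
Y(x) = -7*x + 2*x**2 (Y(x) = (x**2 - 7*x) + x**2 = -7*x + 2*x**2)
(Y(F) - 1)**2 = (25*(-7 + 2*25) - 1)**2 = (25*(-7 + 50) - 1)**2 = (25*43 - 1)**2 = (1075 - 1)**2 = 1074**2 = 1153476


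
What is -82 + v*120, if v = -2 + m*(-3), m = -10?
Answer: 3278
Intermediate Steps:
v = 28 (v = -2 - 10*(-3) = -2 + 30 = 28)
-82 + v*120 = -82 + 28*120 = -82 + 3360 = 3278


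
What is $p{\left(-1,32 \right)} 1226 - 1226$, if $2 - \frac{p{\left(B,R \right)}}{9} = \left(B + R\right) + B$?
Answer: $-310178$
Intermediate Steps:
$p{\left(B,R \right)} = 18 - 18 B - 9 R$ ($p{\left(B,R \right)} = 18 - 9 \left(\left(B + R\right) + B\right) = 18 - 9 \left(R + 2 B\right) = 18 - \left(9 R + 18 B\right) = 18 - 18 B - 9 R$)
$p{\left(-1,32 \right)} 1226 - 1226 = \left(18 - -18 - 288\right) 1226 - 1226 = \left(18 + 18 - 288\right) 1226 - 1226 = \left(-252\right) 1226 - 1226 = -308952 - 1226 = -310178$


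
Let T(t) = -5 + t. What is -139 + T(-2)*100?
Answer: -839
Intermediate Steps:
-139 + T(-2)*100 = -139 + (-5 - 2)*100 = -139 - 7*100 = -139 - 700 = -839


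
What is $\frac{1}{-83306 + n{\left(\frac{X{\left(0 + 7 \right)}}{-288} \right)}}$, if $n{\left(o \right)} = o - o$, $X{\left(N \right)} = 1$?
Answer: $- \frac{1}{83306} \approx -1.2004 \cdot 10^{-5}$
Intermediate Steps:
$n{\left(o \right)} = 0$
$\frac{1}{-83306 + n{\left(\frac{X{\left(0 + 7 \right)}}{-288} \right)}} = \frac{1}{-83306 + 0} = \frac{1}{-83306} = - \frac{1}{83306}$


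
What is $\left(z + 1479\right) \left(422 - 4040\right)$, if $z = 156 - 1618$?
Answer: $-61506$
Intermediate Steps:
$z = -1462$ ($z = 156 - 1618 = -1462$)
$\left(z + 1479\right) \left(422 - 4040\right) = \left(-1462 + 1479\right) \left(422 - 4040\right) = 17 \left(-3618\right) = -61506$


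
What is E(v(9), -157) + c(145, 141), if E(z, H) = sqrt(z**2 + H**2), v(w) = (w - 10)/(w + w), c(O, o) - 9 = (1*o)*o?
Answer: 19890 + sqrt(7986277)/18 ≈ 20047.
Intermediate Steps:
c(O, o) = 9 + o**2 (c(O, o) = 9 + (1*o)*o = 9 + o*o = 9 + o**2)
v(w) = (-10 + w)/(2*w) (v(w) = (-10 + w)/((2*w)) = (-10 + w)*(1/(2*w)) = (-10 + w)/(2*w))
E(z, H) = sqrt(H**2 + z**2)
E(v(9), -157) + c(145, 141) = sqrt((-157)**2 + ((1/2)*(-10 + 9)/9)**2) + (9 + 141**2) = sqrt(24649 + ((1/2)*(1/9)*(-1))**2) + (9 + 19881) = sqrt(24649 + (-1/18)**2) + 19890 = sqrt(24649 + 1/324) + 19890 = sqrt(7986277/324) + 19890 = sqrt(7986277)/18 + 19890 = 19890 + sqrt(7986277)/18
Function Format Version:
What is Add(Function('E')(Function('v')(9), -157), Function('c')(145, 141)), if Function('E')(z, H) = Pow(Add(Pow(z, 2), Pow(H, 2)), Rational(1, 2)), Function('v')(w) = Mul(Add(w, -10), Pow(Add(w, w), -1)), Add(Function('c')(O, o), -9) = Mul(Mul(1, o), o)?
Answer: Add(19890, Mul(Rational(1, 18), Pow(7986277, Rational(1, 2)))) ≈ 20047.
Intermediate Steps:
Function('c')(O, o) = Add(9, Pow(o, 2)) (Function('c')(O, o) = Add(9, Mul(Mul(1, o), o)) = Add(9, Mul(o, o)) = Add(9, Pow(o, 2)))
Function('v')(w) = Mul(Rational(1, 2), Pow(w, -1), Add(-10, w)) (Function('v')(w) = Mul(Add(-10, w), Pow(Mul(2, w), -1)) = Mul(Add(-10, w), Mul(Rational(1, 2), Pow(w, -1))) = Mul(Rational(1, 2), Pow(w, -1), Add(-10, w)))
Function('E')(z, H) = Pow(Add(Pow(H, 2), Pow(z, 2)), Rational(1, 2))
Add(Function('E')(Function('v')(9), -157), Function('c')(145, 141)) = Add(Pow(Add(Pow(-157, 2), Pow(Mul(Rational(1, 2), Pow(9, -1), Add(-10, 9)), 2)), Rational(1, 2)), Add(9, Pow(141, 2))) = Add(Pow(Add(24649, Pow(Mul(Rational(1, 2), Rational(1, 9), -1), 2)), Rational(1, 2)), Add(9, 19881)) = Add(Pow(Add(24649, Pow(Rational(-1, 18), 2)), Rational(1, 2)), 19890) = Add(Pow(Add(24649, Rational(1, 324)), Rational(1, 2)), 19890) = Add(Pow(Rational(7986277, 324), Rational(1, 2)), 19890) = Add(Mul(Rational(1, 18), Pow(7986277, Rational(1, 2))), 19890) = Add(19890, Mul(Rational(1, 18), Pow(7986277, Rational(1, 2))))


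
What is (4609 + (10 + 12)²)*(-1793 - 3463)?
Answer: -26768808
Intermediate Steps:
(4609 + (10 + 12)²)*(-1793 - 3463) = (4609 + 22²)*(-5256) = (4609 + 484)*(-5256) = 5093*(-5256) = -26768808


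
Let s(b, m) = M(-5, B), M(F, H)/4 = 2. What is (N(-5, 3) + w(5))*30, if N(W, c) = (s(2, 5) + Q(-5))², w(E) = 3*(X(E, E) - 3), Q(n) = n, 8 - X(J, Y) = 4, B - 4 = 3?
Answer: 360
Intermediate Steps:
B = 7 (B = 4 + 3 = 7)
X(J, Y) = 4 (X(J, Y) = 8 - 1*4 = 8 - 4 = 4)
M(F, H) = 8 (M(F, H) = 4*2 = 8)
s(b, m) = 8
w(E) = 3 (w(E) = 3*(4 - 3) = 3*1 = 3)
N(W, c) = 9 (N(W, c) = (8 - 5)² = 3² = 9)
(N(-5, 3) + w(5))*30 = (9 + 3)*30 = 12*30 = 360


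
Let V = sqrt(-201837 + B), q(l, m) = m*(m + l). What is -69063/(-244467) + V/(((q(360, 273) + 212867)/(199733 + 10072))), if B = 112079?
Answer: 23021/81489 + 209805*I*sqrt(89758)/385676 ≈ 0.2825 + 162.98*I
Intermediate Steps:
q(l, m) = m*(l + m)
V = I*sqrt(89758) (V = sqrt(-201837 + 112079) = sqrt(-89758) = I*sqrt(89758) ≈ 299.6*I)
-69063/(-244467) + V/(((q(360, 273) + 212867)/(199733 + 10072))) = -69063/(-244467) + (I*sqrt(89758))/(((273*(360 + 273) + 212867)/(199733 + 10072))) = -69063*(-1/244467) + (I*sqrt(89758))/(((273*633 + 212867)/209805)) = 23021/81489 + (I*sqrt(89758))/(((172809 + 212867)*(1/209805))) = 23021/81489 + (I*sqrt(89758))/((385676*(1/209805))) = 23021/81489 + (I*sqrt(89758))/(385676/209805) = 23021/81489 + (I*sqrt(89758))*(209805/385676) = 23021/81489 + 209805*I*sqrt(89758)/385676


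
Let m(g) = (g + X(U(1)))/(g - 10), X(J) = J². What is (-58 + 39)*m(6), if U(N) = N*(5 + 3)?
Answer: 665/2 ≈ 332.50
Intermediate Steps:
U(N) = 8*N (U(N) = N*8 = 8*N)
m(g) = (64 + g)/(-10 + g) (m(g) = (g + (8*1)²)/(g - 10) = (g + 8²)/(-10 + g) = (g + 64)/(-10 + g) = (64 + g)/(-10 + g))
(-58 + 39)*m(6) = (-58 + 39)*((64 + 6)/(-10 + 6)) = -19*70/(-4) = -(-19)*70/4 = -19*(-35/2) = 665/2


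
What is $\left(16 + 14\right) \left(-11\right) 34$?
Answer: $-11220$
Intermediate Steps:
$\left(16 + 14\right) \left(-11\right) 34 = 30 \left(-11\right) 34 = \left(-330\right) 34 = -11220$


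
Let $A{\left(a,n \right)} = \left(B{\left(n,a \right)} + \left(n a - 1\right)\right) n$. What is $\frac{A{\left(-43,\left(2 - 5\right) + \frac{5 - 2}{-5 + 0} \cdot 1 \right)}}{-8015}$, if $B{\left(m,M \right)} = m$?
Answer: $\frac{13518}{200375} \approx 0.067464$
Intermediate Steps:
$A{\left(a,n \right)} = n \left(-1 + n + a n\right)$ ($A{\left(a,n \right)} = \left(n + \left(n a - 1\right)\right) n = \left(n + \left(a n - 1\right)\right) n = \left(n + \left(-1 + a n\right)\right) n = \left(-1 + n + a n\right) n = n \left(-1 + n + a n\right)$)
$\frac{A{\left(-43,\left(2 - 5\right) + \frac{5 - 2}{-5 + 0} \cdot 1 \right)}}{-8015} = \frac{\left(\left(2 - 5\right) + \frac{5 - 2}{-5 + 0} \cdot 1\right) \left(-1 + \left(\left(2 - 5\right) + \frac{5 - 2}{-5 + 0} \cdot 1\right) - 43 \left(\left(2 - 5\right) + \frac{5 - 2}{-5 + 0} \cdot 1\right)\right)}{-8015} = \left(\left(2 - 5\right) + \frac{3}{-5} \cdot 1\right) \left(-1 + \left(\left(2 - 5\right) + \frac{3}{-5} \cdot 1\right) - 43 \left(\left(2 - 5\right) + \frac{3}{-5} \cdot 1\right)\right) \left(- \frac{1}{8015}\right) = \left(-3 + 3 \left(- \frac{1}{5}\right) 1\right) \left(-1 - \left(3 - 3 \left(- \frac{1}{5}\right) 1\right) - 43 \left(-3 + 3 \left(- \frac{1}{5}\right) 1\right)\right) \left(- \frac{1}{8015}\right) = \left(-3 - \frac{3}{5}\right) \left(-1 - \frac{18}{5} - 43 \left(-3 - \frac{3}{5}\right)\right) \left(- \frac{1}{8015}\right) = - \frac{18 \left(-1 - \frac{18}{5} - - \frac{774}{5}\right)}{5} \left(- \frac{1}{8015}\right) = - \frac{18 \left(-1 - \frac{18}{5} + \frac{774}{5}\right)}{5} \left(- \frac{1}{8015}\right) = \left(- \frac{18}{5}\right) \frac{751}{5} \left(- \frac{1}{8015}\right) = \left(- \frac{13518}{25}\right) \left(- \frac{1}{8015}\right) = \frac{13518}{200375}$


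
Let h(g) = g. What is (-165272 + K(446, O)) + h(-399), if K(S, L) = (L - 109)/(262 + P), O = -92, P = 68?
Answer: -18223877/110 ≈ -1.6567e+5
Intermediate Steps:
K(S, L) = -109/330 + L/330 (K(S, L) = (L - 109)/(262 + 68) = (-109 + L)/330 = (-109 + L)*(1/330) = -109/330 + L/330)
(-165272 + K(446, O)) + h(-399) = (-165272 + (-109/330 + (1/330)*(-92))) - 399 = (-165272 + (-109/330 - 46/165)) - 399 = (-165272 - 67/110) - 399 = -18179987/110 - 399 = -18223877/110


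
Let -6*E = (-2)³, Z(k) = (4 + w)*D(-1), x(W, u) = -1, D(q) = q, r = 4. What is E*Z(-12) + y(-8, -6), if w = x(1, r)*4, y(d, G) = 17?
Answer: 17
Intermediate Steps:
w = -4 (w = -1*4 = -4)
Z(k) = 0 (Z(k) = (4 - 4)*(-1) = 0*(-1) = 0)
E = 4/3 (E = -⅙*(-2)³ = -⅙*(-8) = 4/3 ≈ 1.3333)
E*Z(-12) + y(-8, -6) = (4/3)*0 + 17 = 0 + 17 = 17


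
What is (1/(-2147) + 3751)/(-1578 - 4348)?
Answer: -4026698/6361561 ≈ -0.63297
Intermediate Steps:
(1/(-2147) + 3751)/(-1578 - 4348) = (-1/2147 + 3751)/(-5926) = (8053396/2147)*(-1/5926) = -4026698/6361561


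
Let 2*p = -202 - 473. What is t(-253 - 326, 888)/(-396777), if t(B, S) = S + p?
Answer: -367/264518 ≈ -0.0013874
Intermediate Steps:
p = -675/2 (p = (-202 - 473)/2 = (1/2)*(-675) = -675/2 ≈ -337.50)
t(B, S) = -675/2 + S (t(B, S) = S - 675/2 = -675/2 + S)
t(-253 - 326, 888)/(-396777) = (-675/2 + 888)/(-396777) = (1101/2)*(-1/396777) = -367/264518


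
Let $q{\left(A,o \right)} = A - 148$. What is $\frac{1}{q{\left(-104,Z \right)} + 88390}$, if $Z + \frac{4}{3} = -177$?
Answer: $\frac{1}{88138} \approx 1.1346 \cdot 10^{-5}$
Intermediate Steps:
$Z = - \frac{535}{3}$ ($Z = - \frac{4}{3} - 177 = - \frac{535}{3} \approx -178.33$)
$q{\left(A,o \right)} = -148 + A$ ($q{\left(A,o \right)} = A - 148 = -148 + A$)
$\frac{1}{q{\left(-104,Z \right)} + 88390} = \frac{1}{\left(-148 - 104\right) + 88390} = \frac{1}{-252 + 88390} = \frac{1}{88138}$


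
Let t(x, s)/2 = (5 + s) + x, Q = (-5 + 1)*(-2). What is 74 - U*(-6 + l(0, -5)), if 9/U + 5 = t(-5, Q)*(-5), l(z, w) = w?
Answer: 6191/85 ≈ 72.835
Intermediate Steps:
Q = 8 (Q = -4*(-2) = 8)
t(x, s) = 10 + 2*s + 2*x (t(x, s) = 2*((5 + s) + x) = 2*(5 + s + x) = 10 + 2*s + 2*x)
U = -9/85 (U = 9/(-5 + (10 + 2*8 + 2*(-5))*(-5)) = 9/(-5 + (10 + 16 - 10)*(-5)) = 9/(-5 + 16*(-5)) = 9/(-5 - 80) = 9/(-85) = 9*(-1/85) = -9/85 ≈ -0.10588)
74 - U*(-6 + l(0, -5)) = 74 - (-9)*(-6 - 5)/85 = 74 - (-9)*(-11)/85 = 74 - 1*99/85 = 74 - 99/85 = 6191/85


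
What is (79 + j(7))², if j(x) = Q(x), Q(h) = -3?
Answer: 5776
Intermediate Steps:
j(x) = -3
(79 + j(7))² = (79 - 3)² = 76² = 5776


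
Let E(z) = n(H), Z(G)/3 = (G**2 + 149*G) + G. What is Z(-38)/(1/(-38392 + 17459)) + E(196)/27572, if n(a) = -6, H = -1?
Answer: 3684619291581/13786 ≈ 2.6727e+8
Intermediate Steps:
Z(G) = 3*G**2 + 450*G (Z(G) = 3*((G**2 + 149*G) + G) = 3*(G**2 + 150*G) = 3*G**2 + 450*G)
E(z) = -6
Z(-38)/(1/(-38392 + 17459)) + E(196)/27572 = (3*(-38)*(150 - 38))/(1/(-38392 + 17459)) - 6/27572 = (3*(-38)*112)/(1/(-20933)) - 6*1/27572 = -12768/(-1/20933) - 3/13786 = -12768*(-20933) - 3/13786 = 267272544 - 3/13786 = 3684619291581/13786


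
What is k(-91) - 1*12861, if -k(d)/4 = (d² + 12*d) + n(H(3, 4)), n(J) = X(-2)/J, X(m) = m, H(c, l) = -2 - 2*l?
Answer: -208089/5 ≈ -41618.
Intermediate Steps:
n(J) = -2/J
k(d) = -⅘ - 48*d - 4*d² (k(d) = -4*((d² + 12*d) - 2/(-2 - 2*4)) = -4*((d² + 12*d) - 2/(-2 - 8)) = -4*((d² + 12*d) - 2/(-10)) = -4*((d² + 12*d) - 2*(-⅒)) = -4*((d² + 12*d) + ⅕) = -4*(⅕ + d² + 12*d) = -⅘ - 48*d - 4*d²)
k(-91) - 1*12861 = (-⅘ - 48*(-91) - 4*(-91)²) - 1*12861 = (-⅘ + 4368 - 4*8281) - 12861 = (-⅘ + 4368 - 33124) - 12861 = -143784/5 - 12861 = -208089/5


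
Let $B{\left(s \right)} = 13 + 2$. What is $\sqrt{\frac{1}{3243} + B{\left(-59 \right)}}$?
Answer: $\frac{\sqrt{157758978}}{3243} \approx 3.873$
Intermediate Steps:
$B{\left(s \right)} = 15$
$\sqrt{\frac{1}{3243} + B{\left(-59 \right)}} = \sqrt{\frac{1}{3243} + 15} = \sqrt{\frac{48646}{3243}} = \frac{\sqrt{157758978}}{3243}$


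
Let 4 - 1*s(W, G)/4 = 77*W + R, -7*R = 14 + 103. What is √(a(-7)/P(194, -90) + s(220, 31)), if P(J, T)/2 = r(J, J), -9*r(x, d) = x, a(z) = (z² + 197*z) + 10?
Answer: I*√31187821210/679 ≈ 260.09*I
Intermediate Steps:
a(z) = 10 + z² + 197*z
r(x, d) = -x/9
P(J, T) = -2*J/9 (P(J, T) = 2*(-J/9) = -2*J/9)
R = -117/7 (R = -(14 + 103)/7 = -⅐*117 = -117/7 ≈ -16.714)
s(W, G) = 580/7 - 308*W (s(W, G) = 16 - 4*(77*W - 117/7) = 16 - 4*(-117/7 + 77*W) = 16 + (468/7 - 308*W) = 580/7 - 308*W)
√(a(-7)/P(194, -90) + s(220, 31)) = √((10 + (-7)² + 197*(-7))/((-2/9*194)) + (580/7 - 308*220)) = √((10 + 49 - 1379)/(-388/9) + (580/7 - 67760)) = √(-1320*(-9/388) - 473740/7) = √(2970/97 - 473740/7) = √(-45931990/679) = I*√31187821210/679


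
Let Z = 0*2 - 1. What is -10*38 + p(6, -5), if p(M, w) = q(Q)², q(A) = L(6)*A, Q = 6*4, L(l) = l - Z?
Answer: 27844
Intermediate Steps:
Z = -1 (Z = 0 - 1 = -1)
L(l) = 1 + l (L(l) = l - 1*(-1) = l + 1 = 1 + l)
Q = 24
q(A) = 7*A (q(A) = (1 + 6)*A = 7*A)
p(M, w) = 28224 (p(M, w) = (7*24)² = 168² = 28224)
-10*38 + p(6, -5) = -10*38 + 28224 = -380 + 28224 = 27844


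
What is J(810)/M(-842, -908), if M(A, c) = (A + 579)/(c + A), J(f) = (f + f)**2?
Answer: 4592700000/263 ≈ 1.7463e+7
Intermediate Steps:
J(f) = 4*f**2 (J(f) = (2*f)**2 = 4*f**2)
M(A, c) = (579 + A)/(A + c)
J(810)/M(-842, -908) = (4*810**2)/(((579 - 842)/(-842 - 908))) = (4*656100)/((-263/(-1750))) = 2624400/((-1/1750*(-263))) = 2624400/(263/1750) = 2624400*(1750/263) = 4592700000/263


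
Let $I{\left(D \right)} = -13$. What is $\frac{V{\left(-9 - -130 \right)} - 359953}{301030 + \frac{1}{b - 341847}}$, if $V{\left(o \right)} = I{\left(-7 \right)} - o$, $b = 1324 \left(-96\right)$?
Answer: $- \frac{168863158737}{141168319529} \approx -1.1962$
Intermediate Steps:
$b = -127104$
$V{\left(o \right)} = -13 - o$
$\frac{V{\left(-9 - -130 \right)} - 359953}{301030 + \frac{1}{b - 341847}} = \frac{\left(-13 - \left(-9 - -130\right)\right) - 359953}{301030 + \frac{1}{-127104 - 341847}} = \frac{\left(-13 - \left(-9 + 130\right)\right) - 359953}{301030 + \frac{1}{-468951}} = \frac{\left(-13 - 121\right) - 359953}{301030 - \frac{1}{468951}} = \frac{\left(-13 - 121\right) - 359953}{\frac{141168319529}{468951}} = \left(-134 - 359953\right) \frac{468951}{141168319529} = \left(-360087\right) \frac{468951}{141168319529} = - \frac{168863158737}{141168319529}$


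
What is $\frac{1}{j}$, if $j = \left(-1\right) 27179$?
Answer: $- \frac{1}{27179} \approx -3.6793 \cdot 10^{-5}$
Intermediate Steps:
$j = -27179$
$\frac{1}{j} = \frac{1}{-27179} = - \frac{1}{27179}$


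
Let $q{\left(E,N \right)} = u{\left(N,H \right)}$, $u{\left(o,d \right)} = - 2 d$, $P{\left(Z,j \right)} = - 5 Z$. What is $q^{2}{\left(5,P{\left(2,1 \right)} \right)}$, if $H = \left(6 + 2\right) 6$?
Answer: $9216$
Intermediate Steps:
$H = 48$ ($H = 8 \cdot 6 = 48$)
$q{\left(E,N \right)} = -96$ ($q{\left(E,N \right)} = \left(-2\right) 48 = -96$)
$q^{2}{\left(5,P{\left(2,1 \right)} \right)} = \left(-96\right)^{2} = 9216$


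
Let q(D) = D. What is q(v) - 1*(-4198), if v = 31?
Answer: 4229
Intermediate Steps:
q(v) - 1*(-4198) = 31 - 1*(-4198) = 31 + 4198 = 4229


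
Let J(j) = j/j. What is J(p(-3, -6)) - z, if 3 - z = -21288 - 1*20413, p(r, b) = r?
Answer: -41703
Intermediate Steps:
J(j) = 1
z = 41704 (z = 3 - (-21288 - 1*20413) = 3 - (-21288 - 20413) = 3 - 1*(-41701) = 3 + 41701 = 41704)
J(p(-3, -6)) - z = 1 - 1*41704 = 1 - 41704 = -41703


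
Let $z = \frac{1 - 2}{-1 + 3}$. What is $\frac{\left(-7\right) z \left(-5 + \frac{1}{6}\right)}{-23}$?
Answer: $\frac{203}{276} \approx 0.73551$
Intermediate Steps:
$z = - \frac{1}{2} \approx -0.5$
$\frac{\left(-7\right) z \left(-5 + \frac{1}{6}\right)}{-23} = \frac{\left(-7\right) \left(- \frac{-5 + \frac{1}{6}}{2}\right)}{-23} = - 7 \left(- \frac{-5 + \frac{1}{6}}{2}\right) \left(- \frac{1}{23}\right) = - 7 \left(\left(- \frac{1}{2}\right) \left(- \frac{29}{6}\right)\right) \left(- \frac{1}{23}\right) = \left(-7\right) \frac{29}{12} \left(- \frac{1}{23}\right) = \left(- \frac{203}{12}\right) \left(- \frac{1}{23}\right) = \frac{203}{276}$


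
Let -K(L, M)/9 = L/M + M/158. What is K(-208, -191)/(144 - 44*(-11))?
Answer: 32553/18951784 ≈ 0.0017177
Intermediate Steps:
K(L, M) = -9*M/158 - 9*L/M (K(L, M) = -9*(L/M + M/158) = -9*(M/158 + L/M) = -9*M/158 - 9*L/M)
K(-208, -191)/(144 - 44*(-11)) = (-9/158*(-191) - 9*(-208)/(-191))/(144 - 44*(-11)) = (1719/158 - 9*(-208)*(-1/191))/(144 + 484) = (1719/158 - 1872/191)/628 = (32553/30178)*(1/628) = 32553/18951784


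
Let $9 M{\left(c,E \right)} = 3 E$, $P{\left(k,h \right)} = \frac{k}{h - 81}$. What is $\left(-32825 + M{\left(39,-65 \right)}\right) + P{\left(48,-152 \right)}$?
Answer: $- \frac{22959964}{699} \approx -32847.0$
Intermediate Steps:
$P{\left(k,h \right)} = \frac{k}{-81 + h}$ ($P{\left(k,h \right)} = \frac{k}{h - 81} = \frac{k}{-81 + h}$)
$M{\left(c,E \right)} = \frac{E}{3}$ ($M{\left(c,E \right)} = \frac{3 E}{9} = \frac{E}{3}$)
$\left(-32825 + M{\left(39,-65 \right)}\right) + P{\left(48,-152 \right)} = \left(-32825 + \frac{1}{3} \left(-65\right)\right) + \frac{48}{-81 - 152} = \left(-32825 - \frac{65}{3}\right) + \frac{48}{-233} = - \frac{98540}{3} + 48 \left(- \frac{1}{233}\right) = - \frac{98540}{3} - \frac{48}{233} = - \frac{22959964}{699}$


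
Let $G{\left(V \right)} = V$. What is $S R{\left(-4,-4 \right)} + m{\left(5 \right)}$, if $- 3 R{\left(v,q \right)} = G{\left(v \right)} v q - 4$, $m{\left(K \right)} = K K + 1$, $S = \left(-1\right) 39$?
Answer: $-858$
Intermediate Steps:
$S = -39$
$m{\left(K \right)} = 1 + K^{2}$ ($m{\left(K \right)} = K^{2} + 1 = 1 + K^{2}$)
$R{\left(v,q \right)} = \frac{4}{3} - \frac{q v^{2}}{3}$ ($R{\left(v,q \right)} = - \frac{v v q - 4}{3} = - \frac{v^{2} q - 4}{3} = - \frac{q v^{2} - 4}{3} = - \frac{-4 + q v^{2}}{3} = \frac{4}{3} - \frac{q v^{2}}{3}$)
$S R{\left(-4,-4 \right)} + m{\left(5 \right)} = - 39 \left(\frac{4}{3} - - \frac{4 \left(-4\right)^{2}}{3}\right) + \left(1 + 5^{2}\right) = - 39 \left(\frac{4}{3} - \left(- \frac{4}{3}\right) 16\right) + \left(1 + 25\right) = - 39 \left(\frac{4}{3} + \frac{64}{3}\right) + 26 = \left(-39\right) \frac{68}{3} + 26 = -884 + 26 = -858$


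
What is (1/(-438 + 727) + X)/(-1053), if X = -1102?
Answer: 106159/101439 ≈ 1.0465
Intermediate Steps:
(1/(-438 + 727) + X)/(-1053) = (1/(-438 + 727) - 1102)/(-1053) = -(1/289 - 1102)/1053 = -1/1053*(-318477/289) = 106159/101439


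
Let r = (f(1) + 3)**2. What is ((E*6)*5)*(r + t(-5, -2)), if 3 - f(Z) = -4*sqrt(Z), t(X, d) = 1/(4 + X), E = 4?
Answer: 11880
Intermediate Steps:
f(Z) = 3 + 4*sqrt(Z) (f(Z) = 3 - (-4)*sqrt(Z) = 3 + 4*sqrt(Z))
r = 100 (r = ((3 + 4*sqrt(1)) + 3)**2 = ((3 + 4*1) + 3)**2 = ((3 + 4) + 3)**2 = (7 + 3)**2 = 10**2 = 100)
((E*6)*5)*(r + t(-5, -2)) = ((4*6)*5)*(100 + 1/(4 - 5)) = (24*5)*(100 + 1/(-1)) = 120*(100 - 1) = 120*99 = 11880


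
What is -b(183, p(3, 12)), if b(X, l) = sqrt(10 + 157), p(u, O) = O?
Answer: -sqrt(167) ≈ -12.923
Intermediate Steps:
b(X, l) = sqrt(167)
-b(183, p(3, 12)) = -sqrt(167)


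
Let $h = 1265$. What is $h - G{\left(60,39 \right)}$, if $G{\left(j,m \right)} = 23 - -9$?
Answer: $1233$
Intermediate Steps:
$G{\left(j,m \right)} = 32$ ($G{\left(j,m \right)} = 23 + 9 = 32$)
$h - G{\left(60,39 \right)} = 1265 - 32 = 1233$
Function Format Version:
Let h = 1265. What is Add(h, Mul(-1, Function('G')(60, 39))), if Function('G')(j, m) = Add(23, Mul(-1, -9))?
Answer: 1233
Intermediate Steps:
Function('G')(j, m) = 32 (Function('G')(j, m) = Add(23, 9) = 32)
Add(h, Mul(-1, Function('G')(60, 39))) = Add(1265, Mul(-1, 32)) = Add(1265, -32) = 1233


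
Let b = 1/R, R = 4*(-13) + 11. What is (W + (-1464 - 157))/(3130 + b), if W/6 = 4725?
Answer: 1095889/128329 ≈ 8.5397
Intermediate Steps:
R = -41 (R = -52 + 11 = -41)
W = 28350 (W = 6*4725 = 28350)
b = -1/41 (b = 1/(-41) = -1/41 ≈ -0.024390)
(W + (-1464 - 157))/(3130 + b) = (28350 + (-1464 - 157))/(3130 - 1/41) = (28350 - 1621)/(128329/41) = 26729*(41/128329) = 1095889/128329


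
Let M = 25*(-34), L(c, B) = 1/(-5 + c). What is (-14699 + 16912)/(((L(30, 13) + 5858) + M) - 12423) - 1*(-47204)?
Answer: 8750338971/185374 ≈ 47204.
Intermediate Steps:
M = -850
(-14699 + 16912)/(((L(30, 13) + 5858) + M) - 12423) - 1*(-47204) = (-14699 + 16912)/(((1/(-5 + 30) + 5858) - 850) - 12423) - 1*(-47204) = 2213/(((1/25 + 5858) - 850) - 12423) + 47204 = 2213/((146451/25 - 850) - 12423) + 47204 = 2213/(125201/25 - 12423) + 47204 = 2213/(-185374/25) + 47204 = 2213*(-25/185374) + 47204 = -55325/185374 + 47204 = 8750338971/185374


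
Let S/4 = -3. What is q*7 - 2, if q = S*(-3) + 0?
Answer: 250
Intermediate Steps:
S = -12 (S = 4*(-3) = -12)
q = 36 (q = -12*(-3) + 0 = 36 + 0 = 36)
q*7 - 2 = 36*7 - 2 = 252 - 2 = 250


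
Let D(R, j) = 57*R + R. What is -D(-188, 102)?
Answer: 10904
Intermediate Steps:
D(R, j) = 58*R
-D(-188, 102) = -58*(-188) = -1*(-10904) = 10904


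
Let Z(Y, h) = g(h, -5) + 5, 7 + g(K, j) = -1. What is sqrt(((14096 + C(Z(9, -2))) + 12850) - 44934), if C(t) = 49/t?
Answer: I*sqrt(162039)/3 ≈ 134.18*I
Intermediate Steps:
g(K, j) = -8 (g(K, j) = -7 - 1 = -8)
Z(Y, h) = -3 (Z(Y, h) = -8 + 5 = -3)
sqrt(((14096 + C(Z(9, -2))) + 12850) - 44934) = sqrt(((14096 + 49/(-3)) + 12850) - 44934) = sqrt(((14096 + 49*(-1/3)) + 12850) - 44934) = sqrt(((14096 - 49/3) + 12850) - 44934) = sqrt((42239/3 + 12850) - 44934) = sqrt(80789/3 - 44934) = sqrt(-54013/3) = I*sqrt(162039)/3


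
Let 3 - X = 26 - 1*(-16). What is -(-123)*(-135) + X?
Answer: -16644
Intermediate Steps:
X = -39 (X = 3 - (26 - 1*(-16)) = 3 - (26 + 16) = 3 - 1*42 = 3 - 42 = -39)
-(-123)*(-135) + X = -(-123)*(-135) - 39 = -123*135 - 39 = -16605 - 39 = -16644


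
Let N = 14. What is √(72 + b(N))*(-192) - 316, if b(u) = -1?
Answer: -316 - 192*√71 ≈ -1933.8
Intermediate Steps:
√(72 + b(N))*(-192) - 316 = √(72 - 1)*(-192) - 316 = √71*(-192) - 316 = -192*√71 - 316 = -316 - 192*√71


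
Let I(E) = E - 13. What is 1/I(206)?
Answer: 1/193 ≈ 0.0051813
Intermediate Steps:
I(E) = -13 + E
1/I(206) = 1/(-13 + 206) = 1/193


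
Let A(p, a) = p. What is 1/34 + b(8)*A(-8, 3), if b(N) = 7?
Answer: -1903/34 ≈ -55.971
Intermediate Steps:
1/34 + b(8)*A(-8, 3) = 1/34 + 7*(-8) = 1/34 - 56 = -1903/34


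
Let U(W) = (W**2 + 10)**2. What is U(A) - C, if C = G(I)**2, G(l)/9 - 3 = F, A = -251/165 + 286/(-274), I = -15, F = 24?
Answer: -15346319645596678020149/261106717745300625 ≈ -58774.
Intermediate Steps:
A = -57982/22605 (A = -251*1/165 + 286*(-1/274) = -251/165 - 143/137 = -57982/22605 ≈ -2.5650)
G(l) = 243 (G(l) = 27 + 9*24 = 27 + 216 = 243)
C = 59049 (C = 243**2 = 59049)
U(W) = (10 + W**2)**2
U(A) - C = (10 + (-57982/22605)**2)**2 - 1*59049 = (10 + 3361912324/510986025)**2 - 59049 = (8471772574/510986025)**2 - 59049 = 71770930545578585476/261106717745300625 - 59049 = -15346319645596678020149/261106717745300625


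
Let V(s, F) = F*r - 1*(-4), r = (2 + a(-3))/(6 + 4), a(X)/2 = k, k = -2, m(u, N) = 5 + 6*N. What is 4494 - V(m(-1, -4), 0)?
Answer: 4490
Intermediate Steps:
a(X) = -4 (a(X) = 2*(-2) = -4)
r = -⅕ (r = (2 - 4)/(6 + 4) = -2/10 = -2*⅒ = -⅕ ≈ -0.20000)
V(s, F) = 4 - F/5 (V(s, F) = F*(-⅕) - 1*(-4) = -F/5 + 4 = 4 - F/5)
4494 - V(m(-1, -4), 0) = 4494 - (4 - ⅕*0) = 4494 - (4 + 0) = 4494 - 1*4 = 4494 - 4 = 4490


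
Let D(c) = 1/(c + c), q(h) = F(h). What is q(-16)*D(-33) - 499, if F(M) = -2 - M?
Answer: -16474/33 ≈ -499.21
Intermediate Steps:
q(h) = -2 - h
D(c) = 1/(2*c)
q(-16)*D(-33) - 499 = (-2 - 1*(-16))*((½)/(-33)) - 499 = (-2 + 16)*((½)*(-1/33)) - 499 = 14*(-1/66) - 499 = -7/33 - 499 = -16474/33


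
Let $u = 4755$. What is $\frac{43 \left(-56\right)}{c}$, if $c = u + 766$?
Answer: $- \frac{2408}{5521} \approx -0.43615$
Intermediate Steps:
$c = 5521$ ($c = 4755 + 766 = 5521$)
$\frac{43 \left(-56\right)}{c} = \frac{43 \left(-56\right)}{5521} = \left(-2408\right) \frac{1}{5521} = - \frac{2408}{5521}$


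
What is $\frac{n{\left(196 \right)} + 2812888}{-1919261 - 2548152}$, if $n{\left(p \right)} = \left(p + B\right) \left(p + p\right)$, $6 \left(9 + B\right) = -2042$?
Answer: $- \frac{8258344}{13402239} \approx -0.61619$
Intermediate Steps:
$B = - \frac{1048}{3}$ ($B = -9 + \frac{1}{6} \left(-2042\right) = -9 - \frac{1021}{3} = - \frac{1048}{3} \approx -349.33$)
$n{\left(p \right)} = 2 p \left(- \frac{1048}{3} + p\right)$ ($n{\left(p \right)} = \left(p - \frac{1048}{3}\right) \left(p + p\right) = \left(- \frac{1048}{3} + p\right) 2 p = 2 p \left(- \frac{1048}{3} + p\right)$)
$\frac{n{\left(196 \right)} + 2812888}{-1919261 - 2548152} = \frac{\frac{2}{3} \cdot 196 \left(-1048 + 3 \cdot 196\right) + 2812888}{-1919261 - 2548152} = \frac{\frac{2}{3} \cdot 196 \left(-1048 + 588\right) + 2812888}{-4467413} = \left(\frac{2}{3} \cdot 196 \left(-460\right) + 2812888\right) \left(- \frac{1}{4467413}\right) = \left(- \frac{180320}{3} + 2812888\right) \left(- \frac{1}{4467413}\right) = \frac{8258344}{3} \left(- \frac{1}{4467413}\right) = - \frac{8258344}{13402239}$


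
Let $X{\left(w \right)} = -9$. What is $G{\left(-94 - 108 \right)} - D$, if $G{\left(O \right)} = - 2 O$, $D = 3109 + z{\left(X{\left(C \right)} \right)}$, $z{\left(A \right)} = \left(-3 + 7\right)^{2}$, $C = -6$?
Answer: $-2721$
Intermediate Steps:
$z{\left(A \right)} = 16$ ($z{\left(A \right)} = 4^{2} = 16$)
$D = 3125$ ($D = 3109 + 16 = 3125$)
$G{\left(-94 - 108 \right)} - D = - 2 \left(-94 - 108\right) - 3125 = \left(-2\right) \left(-202\right) - 3125 = 404 - 3125 = -2721$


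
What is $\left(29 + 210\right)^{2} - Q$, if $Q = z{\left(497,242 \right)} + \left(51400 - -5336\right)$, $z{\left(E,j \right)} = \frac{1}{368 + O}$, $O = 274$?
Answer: $\frac{247169}{642} \approx 385.0$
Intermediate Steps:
$z{\left(E,j \right)} = \frac{1}{642}$ ($z{\left(E,j \right)} = \frac{1}{368 + 274} = \frac{1}{642}$)
$Q = \frac{36424513}{642}$ ($Q = \frac{1}{642} + \left(51400 - -5336\right) = \frac{1}{642} + \left(51400 + 5336\right) = \frac{1}{642} + 56736 = \frac{36424513}{642} \approx 56736.0$)
$\left(29 + 210\right)^{2} - Q = \left(29 + 210\right)^{2} - \frac{36424513}{642} = 239^{2} - \frac{36424513}{642} = 57121 - \frac{36424513}{642} = \frac{247169}{642}$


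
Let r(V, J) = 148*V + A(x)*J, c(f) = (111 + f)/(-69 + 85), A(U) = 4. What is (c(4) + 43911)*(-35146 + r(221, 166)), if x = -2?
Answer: -623286917/8 ≈ -7.7911e+7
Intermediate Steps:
c(f) = 111/16 + f/16 (c(f) = (111 + f)/16 = (111 + f)*(1/16) = 111/16 + f/16)
r(V, J) = 4*J + 148*V (r(V, J) = 148*V + 4*J = 4*J + 148*V)
(c(4) + 43911)*(-35146 + r(221, 166)) = ((111/16 + (1/16)*4) + 43911)*(-35146 + (4*166 + 148*221)) = ((111/16 + ¼) + 43911)*(-35146 + (664 + 32708)) = (115/16 + 43911)*(-35146 + 33372) = (702691/16)*(-1774) = -623286917/8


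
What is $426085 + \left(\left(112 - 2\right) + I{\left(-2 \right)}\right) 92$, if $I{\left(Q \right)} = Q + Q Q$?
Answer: $436389$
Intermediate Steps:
$I{\left(Q \right)} = Q + Q^{2}$
$426085 + \left(\left(112 - 2\right) + I{\left(-2 \right)}\right) 92 = 426085 + \left(\left(112 - 2\right) - 2 \left(1 - 2\right)\right) 92 = 426085 + \left(\left(112 - 2\right) - -2\right) 92 = 426085 + \left(110 + 2\right) 92 = 426085 + 112 \cdot 92 = 426085 + 10304 = 436389$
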